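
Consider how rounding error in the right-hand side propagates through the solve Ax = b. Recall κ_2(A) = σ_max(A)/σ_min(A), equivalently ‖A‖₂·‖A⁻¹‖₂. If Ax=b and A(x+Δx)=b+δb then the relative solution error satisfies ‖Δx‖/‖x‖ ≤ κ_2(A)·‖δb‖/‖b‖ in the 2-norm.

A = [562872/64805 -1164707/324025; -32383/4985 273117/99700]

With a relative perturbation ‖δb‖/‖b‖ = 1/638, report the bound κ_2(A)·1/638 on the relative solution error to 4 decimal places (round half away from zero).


AᵀA = [19761928273/167987521 -164680744563/3359750420; -164680744563/3359750420 1372435108201/67195008400]; tr = 54894712529/397603600, det = 4879681/24850225
λ_max, λ_min = (54894712529/397603600 ± √3013305292202672673441/158088622732960000)/2 = 2209/16, 35344/24850225
κ = σ_max/σ_min = (47/4)/(188/4985) = 311.5625
perturbation bound = 311.5625·1/638 = 0.4883

0.4883


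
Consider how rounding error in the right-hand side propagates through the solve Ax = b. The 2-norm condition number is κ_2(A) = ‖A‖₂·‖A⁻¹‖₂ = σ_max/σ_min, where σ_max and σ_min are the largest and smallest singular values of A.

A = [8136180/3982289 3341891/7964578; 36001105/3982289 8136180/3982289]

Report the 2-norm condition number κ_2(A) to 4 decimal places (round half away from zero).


236.9000

AᵀA = [810396779425/9434042641 182335861890/9434042641; 182335861890/9434042641 164162959801/37736170564]; tr = 2026026221/22448644, det = 3258025/22448644
eigenvalues of AᵀA: λ = (tr ± √(tr²−4·det))/2 = 361/4, 9025/5612161
κ = σ_max/σ_min = (19/2)/(95/2369) = 236.9000


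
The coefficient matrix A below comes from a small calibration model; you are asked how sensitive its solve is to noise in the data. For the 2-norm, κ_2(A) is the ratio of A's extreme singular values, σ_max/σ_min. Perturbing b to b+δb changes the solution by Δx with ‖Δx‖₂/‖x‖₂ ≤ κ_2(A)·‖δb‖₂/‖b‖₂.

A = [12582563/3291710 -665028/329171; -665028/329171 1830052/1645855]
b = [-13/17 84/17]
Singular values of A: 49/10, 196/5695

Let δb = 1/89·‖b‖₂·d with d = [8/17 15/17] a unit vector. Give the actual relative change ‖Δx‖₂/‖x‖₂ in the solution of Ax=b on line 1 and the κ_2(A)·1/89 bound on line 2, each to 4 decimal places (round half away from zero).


0.0140
1.5997

from the listed singular values, σ₁ = 49/10, σ_n = 196/5695
κ_2(A) = (49/10) / (196/5695) = 142.3750
κ_2(A)·‖δb‖/‖b‖ = 1.5997
solve Ax = b  →  x = [54.1537 102.8391]
2-norm of b is 5.0000; of x, 116.2261
with δb = [0.0264 0.0496], A·Δx = δb → ‖Δx‖ = 1.6324
relative error = 0.0140
realised/bound (from unrounded values) ≈ 0.0088


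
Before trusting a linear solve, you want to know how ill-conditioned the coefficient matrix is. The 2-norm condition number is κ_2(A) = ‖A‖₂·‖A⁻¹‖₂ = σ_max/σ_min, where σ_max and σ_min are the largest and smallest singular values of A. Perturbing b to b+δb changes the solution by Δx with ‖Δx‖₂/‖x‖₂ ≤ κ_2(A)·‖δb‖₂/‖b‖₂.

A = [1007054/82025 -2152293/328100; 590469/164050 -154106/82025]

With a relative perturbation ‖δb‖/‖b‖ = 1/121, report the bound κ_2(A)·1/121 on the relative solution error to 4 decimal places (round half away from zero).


3.1901

M = AᵀA = [7048455481/43059844 -1879571925/21529922; -1879571925/21529922 8019749929/172239376]. tr(M)=125306477/595984, det(M)=707281/2383936
λ_max, λ_min = (125306477/595984 ± √15701291649992025/355196928256)/2 = 841/4, 841/595984
κ_2(A) = √(λ_max/λ_min) = √((841/4) / (841/595984)) = 386.0000
worst-case relative error ≤ 386.0000 × 1/121 = 3.1901


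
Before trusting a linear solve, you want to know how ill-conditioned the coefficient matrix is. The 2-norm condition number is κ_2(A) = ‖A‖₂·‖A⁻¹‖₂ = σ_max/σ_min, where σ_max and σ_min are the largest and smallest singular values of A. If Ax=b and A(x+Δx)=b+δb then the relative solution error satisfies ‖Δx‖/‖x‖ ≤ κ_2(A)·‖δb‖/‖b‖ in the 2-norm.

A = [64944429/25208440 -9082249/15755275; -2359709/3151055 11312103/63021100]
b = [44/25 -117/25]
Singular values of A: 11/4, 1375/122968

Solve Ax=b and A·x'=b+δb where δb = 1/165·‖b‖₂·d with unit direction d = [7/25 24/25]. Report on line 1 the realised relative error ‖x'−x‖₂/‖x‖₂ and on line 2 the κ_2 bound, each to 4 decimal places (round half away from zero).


0.0076
1.4905

σ_max = 11/4, σ_min = 1375/122968
κ_2(A) = (11/4) / (1375/122968) = 245.9360
bound on ‖Δx‖/‖x‖: κ·ε = 245.9360·1/165 = 1.4905
solve Ax = b  →  x = [-77.4607 -349.2396]
‖b‖₂ = 5.0000 and ‖x‖₂ = 357.7268
re-solving with b+δb shifts x by Δx of norm 2.7100
relative error = 0.0076
tightness: 0.0076 against a bound of 1.4905 (unrounded ratio ≈ 0.0051)


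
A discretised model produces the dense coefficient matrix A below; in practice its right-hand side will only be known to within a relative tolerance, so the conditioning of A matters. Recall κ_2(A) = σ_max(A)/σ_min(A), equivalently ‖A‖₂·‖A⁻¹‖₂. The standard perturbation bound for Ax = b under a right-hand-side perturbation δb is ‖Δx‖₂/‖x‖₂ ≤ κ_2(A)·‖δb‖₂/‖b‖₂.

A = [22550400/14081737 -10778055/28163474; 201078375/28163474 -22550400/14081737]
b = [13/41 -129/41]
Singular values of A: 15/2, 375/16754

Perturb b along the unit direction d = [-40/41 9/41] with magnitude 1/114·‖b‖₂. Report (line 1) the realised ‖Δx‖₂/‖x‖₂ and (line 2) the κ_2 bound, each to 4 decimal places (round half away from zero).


largest singular value 15/2, smallest 375/16754
κ_2(A) = (15/2) / (375/16754) = 335.0800
bound on ‖Δx‖/‖x‖: κ·ε = 335.0800·1/114 = 2.9393
solve Ax = b  →  x = [-10.1975 -43.4998]
‖b‖₂ = 3.1623 and ‖x‖₂ = 44.6791
re-solving with b+δb shifts x by Δx of norm 1.2393
realised ‖Δx‖/‖x‖ = 0.0277
realised/bound (from unrounded values) ≈ 0.0094

0.0277
2.9393


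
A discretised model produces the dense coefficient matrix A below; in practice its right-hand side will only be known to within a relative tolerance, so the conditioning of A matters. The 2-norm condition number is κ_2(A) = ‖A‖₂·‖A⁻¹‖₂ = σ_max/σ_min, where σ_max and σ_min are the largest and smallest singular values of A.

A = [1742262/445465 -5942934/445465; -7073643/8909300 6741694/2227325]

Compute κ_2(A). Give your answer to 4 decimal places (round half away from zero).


form AᵀA = [752068516329/47219290000 -322160364141/5902411250; -322160364141/5902411250 552297472456/2951205625] with trace 15342124921/75550864 and determinant 29322225/18887716
solving λ² − 15342124921/75550864·λ + 29322225/18887716 = 0 gives λ = 3249/16, 36100/4721929
so κ_2 = √((3249/16) / (36100/4721929)) = 162.9750

162.9750


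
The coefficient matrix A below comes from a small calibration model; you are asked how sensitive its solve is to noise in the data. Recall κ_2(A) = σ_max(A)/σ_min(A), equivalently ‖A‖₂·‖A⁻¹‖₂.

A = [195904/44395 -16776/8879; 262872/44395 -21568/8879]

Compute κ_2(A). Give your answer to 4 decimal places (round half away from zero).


M = AᵀA = [4299202624/78836641 -1791221760/78836641; -1791221760/78836641 746612800/78836641]. tr(M)=29856896/466489, det(M)=102400/466489
λ_max, λ_min = (29856896/466489 ± √891243164860416/217611987121)/2 = 64, 1600/466489
so κ_2 = √(64 / (1600/466489)) = 136.6000

136.6000


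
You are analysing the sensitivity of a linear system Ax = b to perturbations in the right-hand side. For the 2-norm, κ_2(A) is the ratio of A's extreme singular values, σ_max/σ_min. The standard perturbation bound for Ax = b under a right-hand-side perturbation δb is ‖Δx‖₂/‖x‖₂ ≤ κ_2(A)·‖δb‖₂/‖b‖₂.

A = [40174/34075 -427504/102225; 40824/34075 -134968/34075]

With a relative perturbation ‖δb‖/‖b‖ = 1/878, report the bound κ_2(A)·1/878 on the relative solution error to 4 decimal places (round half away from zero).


0.1204

M = AᵀA = [3900772/1380625 -40076512/4141875; -40076512/4141875 412255552/12425625]. tr(M)=715780/19881, det(M)=256/2209
char-poly roots: 36 and 64/19881
κ = σ_max/σ_min = 6/(8/141) = 105.7500
bound on ‖Δx‖/‖x‖: κ·ε = 105.7500·1/878 = 0.1204


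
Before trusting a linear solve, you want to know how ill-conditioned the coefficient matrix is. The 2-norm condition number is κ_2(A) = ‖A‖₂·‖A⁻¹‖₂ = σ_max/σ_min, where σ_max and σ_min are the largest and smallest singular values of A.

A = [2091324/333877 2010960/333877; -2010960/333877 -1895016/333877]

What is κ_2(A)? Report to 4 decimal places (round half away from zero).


198.5000

form AᵀA = [10009032336/132549169 9531950400/132549169; 9531950400/132549169 9078532416/132549169] with trace 22696272/157609 and determinant 82944/157609
λ_max, λ_min = (22696272/157609 ± √515068471814400/24840596881)/2 = 144, 576/157609
κ = σ_max/σ_min = 12/(24/397) = 198.5000


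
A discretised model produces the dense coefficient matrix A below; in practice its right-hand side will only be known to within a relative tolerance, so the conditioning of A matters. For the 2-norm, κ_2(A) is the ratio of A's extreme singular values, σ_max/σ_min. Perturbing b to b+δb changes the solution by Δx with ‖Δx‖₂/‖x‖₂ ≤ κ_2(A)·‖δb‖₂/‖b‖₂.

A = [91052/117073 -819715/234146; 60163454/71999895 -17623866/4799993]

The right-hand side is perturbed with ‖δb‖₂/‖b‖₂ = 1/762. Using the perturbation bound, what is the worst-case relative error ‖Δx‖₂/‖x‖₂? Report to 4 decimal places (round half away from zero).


M = AᵀA = [8032464882676/6164072390025 -793220262718/136979386445; -793220262718/136979386445 2820358440289/109583509156]. tr(M)=396615412609/14667632100, det(M)=714025/146676321
char-poly roots: 676/25 and 105625/586705284
κ = σ_max/σ_min = (26/5)/(325/24222) = 387.5520
κ_2(A)·‖δb‖/‖b‖ = 0.5086

0.5086


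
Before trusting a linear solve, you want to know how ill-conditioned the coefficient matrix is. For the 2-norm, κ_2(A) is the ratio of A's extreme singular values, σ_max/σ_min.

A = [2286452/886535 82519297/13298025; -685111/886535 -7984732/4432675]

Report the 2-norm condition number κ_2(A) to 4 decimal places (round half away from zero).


327.3360

M = AᵀA = [227889593225/31437772249 1640701558720/94313316747; 1640701558720/94313316747 11813180613409/282939950241]. tr(M)=82036609186/1674200889, det(M)=37515625/1674200889
solving λ² − 82036609186/1674200889·λ + 37515625/1674200889 = 0 gives λ = 49, 765625/1674200889
so κ_2 = √(49 / (765625/1674200889)) = 327.3360


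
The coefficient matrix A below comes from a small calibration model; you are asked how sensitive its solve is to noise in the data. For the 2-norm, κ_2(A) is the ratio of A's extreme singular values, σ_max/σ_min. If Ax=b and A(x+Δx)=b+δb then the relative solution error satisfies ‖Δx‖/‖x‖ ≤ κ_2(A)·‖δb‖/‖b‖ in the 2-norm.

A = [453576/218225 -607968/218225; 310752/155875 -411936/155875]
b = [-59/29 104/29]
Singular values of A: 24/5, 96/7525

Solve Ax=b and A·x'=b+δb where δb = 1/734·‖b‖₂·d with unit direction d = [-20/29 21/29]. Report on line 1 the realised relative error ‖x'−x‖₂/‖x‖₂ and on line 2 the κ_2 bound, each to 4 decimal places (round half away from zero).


0.0014
0.5126

largest singular value 24/5, smallest 96/7525
κ = σ_max/σ_min = (24/5)/(96/7525) = 376.2500
worst-case relative error ≤ 376.2500 × 1/734 = 0.5126
solve Ax = b  →  x = [250.9583 187.9583]
2-norm of b is 4.1231; of x, 313.5417
Δx = A⁻¹·δb where δb = 1/734·4.1231·d; ‖Δx‖ = 0.4403
relative error = 0.0014
realised/bound (from unrounded values) ≈ 0.0027


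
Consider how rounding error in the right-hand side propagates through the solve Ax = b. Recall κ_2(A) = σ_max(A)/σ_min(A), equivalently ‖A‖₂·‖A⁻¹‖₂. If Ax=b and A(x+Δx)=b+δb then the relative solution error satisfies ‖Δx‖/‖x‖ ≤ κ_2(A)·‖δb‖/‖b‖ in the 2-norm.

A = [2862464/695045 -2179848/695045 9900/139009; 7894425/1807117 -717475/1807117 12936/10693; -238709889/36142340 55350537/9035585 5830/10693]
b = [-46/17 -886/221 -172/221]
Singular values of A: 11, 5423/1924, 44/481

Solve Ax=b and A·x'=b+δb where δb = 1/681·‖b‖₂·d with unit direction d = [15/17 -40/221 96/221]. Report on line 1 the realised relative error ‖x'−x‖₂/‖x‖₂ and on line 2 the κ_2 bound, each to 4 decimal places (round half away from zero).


σ_max = 11, σ_min = 44/481
κ_2(A) = 11 / (44/481) = 120.2500
κ_2(A)·‖δb‖/‖b‖ = 0.1766
solve Ax = b  →  x = [5.2765 7.3384 -19.9593]
‖b‖ = 4.8990, ‖x‖ = 21.9104
Δx = A⁻¹·δb where δb = 1/681·4.8990·d; ‖Δx‖ = 0.0786
relative error = 0.0036
realised/bound (from unrounded values) ≈ 0.0203

0.0036
0.1766


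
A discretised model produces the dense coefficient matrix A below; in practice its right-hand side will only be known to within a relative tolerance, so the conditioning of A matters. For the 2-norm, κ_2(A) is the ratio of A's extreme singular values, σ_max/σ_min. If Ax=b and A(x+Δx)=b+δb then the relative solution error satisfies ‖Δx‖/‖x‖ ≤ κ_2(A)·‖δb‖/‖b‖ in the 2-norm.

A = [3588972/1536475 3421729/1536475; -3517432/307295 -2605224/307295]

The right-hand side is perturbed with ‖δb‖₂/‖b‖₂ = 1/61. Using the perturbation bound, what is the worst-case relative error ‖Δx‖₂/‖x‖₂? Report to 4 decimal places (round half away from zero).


AᵀA = [191665030864/1404375625 143588903148/1404375625; 143588903148/1404375625 107904837361/1404375625]; tr = 11982794729/56175025, det = 1817487424/56175025
λ_max, λ_min = (11982794729/56175025 ± √143178979911428641041/3155633433750625)/2 = 5329/25, 341056/2247001
κ_2(A) = √(λ_max/λ_min) = √((5329/25) / (341056/2247001)) = 37.4750
bound on ‖Δx‖/‖x‖: κ·ε = 37.4750·1/61 = 0.6143

0.6143


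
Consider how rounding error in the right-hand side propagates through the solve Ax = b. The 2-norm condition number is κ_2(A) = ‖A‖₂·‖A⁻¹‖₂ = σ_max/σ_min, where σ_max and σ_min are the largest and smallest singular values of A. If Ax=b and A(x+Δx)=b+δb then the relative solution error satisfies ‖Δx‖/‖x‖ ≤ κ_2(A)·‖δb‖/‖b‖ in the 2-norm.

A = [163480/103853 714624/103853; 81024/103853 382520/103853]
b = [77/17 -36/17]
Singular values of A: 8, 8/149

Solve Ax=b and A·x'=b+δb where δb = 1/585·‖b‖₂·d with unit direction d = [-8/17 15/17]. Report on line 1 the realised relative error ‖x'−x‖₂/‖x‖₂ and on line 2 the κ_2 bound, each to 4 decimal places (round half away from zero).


0.0021
0.2547

from the listed singular values, σ₁ = 8, σ_n = 8/149
κ = σ_max/σ_min = 8/(8/149) = 149.0000
bound on ‖Δx‖/‖x‖: κ·ε = 149.0000·1/585 = 0.2547
solve Ax = b  →  x = [72.7652 -15.9878]
2-norm of b is 5.0000; of x, 74.5009
re-solving with b+δb shifts x by Δx of norm 0.1592
realised ‖Δx‖/‖x‖ = 0.0021
realised/bound (from unrounded values) ≈ 0.0084


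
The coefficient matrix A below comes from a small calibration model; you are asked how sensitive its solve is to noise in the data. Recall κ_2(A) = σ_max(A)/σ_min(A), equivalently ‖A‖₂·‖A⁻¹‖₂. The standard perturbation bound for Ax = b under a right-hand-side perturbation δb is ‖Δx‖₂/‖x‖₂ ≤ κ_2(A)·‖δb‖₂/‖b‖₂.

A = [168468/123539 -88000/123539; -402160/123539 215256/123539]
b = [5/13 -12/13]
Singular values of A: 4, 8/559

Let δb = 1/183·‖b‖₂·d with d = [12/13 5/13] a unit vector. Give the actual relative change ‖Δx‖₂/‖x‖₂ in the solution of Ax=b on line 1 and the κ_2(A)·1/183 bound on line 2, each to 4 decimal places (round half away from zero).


largest singular value 4, smallest 8/559
condition number: 4 ÷ (8/559) = 279.5000
bound on ‖Δx‖/‖x‖: κ·ε = 279.5000·1/183 = 1.5273
solve Ax = b  →  x = [0.2206 -0.1176]
2-norm of b is 1.0000; of x, 0.2500
δb = ε·‖b‖·d = [0.0050 0.0021]; solving A·Δx = δb gives ‖Δx‖ = 0.3818
relative error = 1.5273
so the bound is sharp here: realised error equals the bound

1.5273
1.5273


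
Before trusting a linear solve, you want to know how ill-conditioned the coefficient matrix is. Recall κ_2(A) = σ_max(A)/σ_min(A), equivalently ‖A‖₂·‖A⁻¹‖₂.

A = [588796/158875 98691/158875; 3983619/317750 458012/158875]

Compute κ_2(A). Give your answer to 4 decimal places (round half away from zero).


AᵀA = [27609509209/161544100 310522086/8077205; 310522086/8077205 351223849/40386025]; tr = 3452041/19220, det = 20151121/2402500
eigenvalues of AᵀA: λ = (tr ± √(tr²−4·det))/2 = 4489/25, 4489/96100
κ_2(A) = √(λ_max/λ_min) = √((4489/25) / (4489/96100)) = 62.0000

62.0000


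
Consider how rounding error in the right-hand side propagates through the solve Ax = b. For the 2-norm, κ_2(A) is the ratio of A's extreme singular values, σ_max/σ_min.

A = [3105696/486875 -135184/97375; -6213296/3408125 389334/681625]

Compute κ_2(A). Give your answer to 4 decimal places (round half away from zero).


M = AᵀA = [817963330816/18584505625 -36785963808/3716901125; -36785963808/3716901125 1675267108/743380225]. tr(M)=511508036/11055625, det(M)=342102016/276390625
solving λ² − 511508036/11055625·λ + 342102016/276390625 = 0 gives λ = 1156/25, 295936/11055625
σ_max=√(1156/25)=(34/5), σ_min=√(295936/11055625)=(544/3325) → κ = 41.5625

41.5625


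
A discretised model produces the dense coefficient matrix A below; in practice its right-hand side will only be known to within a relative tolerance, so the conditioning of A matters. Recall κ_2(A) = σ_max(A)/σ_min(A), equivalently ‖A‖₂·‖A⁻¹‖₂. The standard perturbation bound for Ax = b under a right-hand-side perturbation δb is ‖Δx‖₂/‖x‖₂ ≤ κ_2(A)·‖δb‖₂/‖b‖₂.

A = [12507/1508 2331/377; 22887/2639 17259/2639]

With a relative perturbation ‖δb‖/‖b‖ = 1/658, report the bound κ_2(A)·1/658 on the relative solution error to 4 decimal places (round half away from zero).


0.5532

AᵀA = [19079505/132496 3577365/33124; 3577365/33124 670770/8281]; tr = 29811825/132496, det = 50625/132496
λ_max, λ_min = (29811825/132496 ± √888718079390625/17555190016)/2 = 225, 225/132496
so κ_2 = √(225 / (225/132496)) = 364.0000
worst-case relative error ≤ 364.0000 × 1/658 = 0.5532


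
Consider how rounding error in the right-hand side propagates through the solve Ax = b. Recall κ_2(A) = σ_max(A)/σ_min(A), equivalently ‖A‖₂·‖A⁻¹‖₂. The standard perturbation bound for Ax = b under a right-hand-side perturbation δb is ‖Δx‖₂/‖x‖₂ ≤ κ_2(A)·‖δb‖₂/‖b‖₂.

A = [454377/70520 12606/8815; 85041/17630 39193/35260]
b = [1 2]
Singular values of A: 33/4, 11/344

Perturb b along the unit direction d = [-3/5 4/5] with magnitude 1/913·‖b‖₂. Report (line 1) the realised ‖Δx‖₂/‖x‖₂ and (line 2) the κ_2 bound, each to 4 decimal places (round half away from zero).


0.0024
0.2826

σ_max = 33/4, σ_min = 11/344
condition number: (33/4) ÷ (11/344) = 258.0000
κ_2(A)·‖δb‖/‖b‖ = 0.2826
solve Ax = b  →  x = [-6.6282 30.5632]
‖b‖ = 2.2361, ‖x‖ = 31.2737
Δx = A⁻¹·δb where δb = 1/913·2.2361·d; ‖Δx‖ = 0.0766
realised ‖Δx‖/‖x‖ = 0.0024
tightness: 0.0024 against a bound of 0.2826 (unrounded ratio ≈ 0.0087)


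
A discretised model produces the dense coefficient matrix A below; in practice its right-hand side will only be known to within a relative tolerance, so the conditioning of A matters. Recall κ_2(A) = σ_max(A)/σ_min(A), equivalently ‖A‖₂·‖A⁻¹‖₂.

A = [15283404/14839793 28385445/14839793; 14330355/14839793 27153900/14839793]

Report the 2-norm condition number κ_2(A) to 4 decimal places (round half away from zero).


form AᵀA = [30701651553/15403193417 57561114240/15403193417; 57561114240/15403193417 107929479825/15403193417] with trace 8154772434/906070201 and determinant 1265625/906070201
char-poly roots: 9 and 140625/906070201
κ_2(A) = √(λ_max/λ_min) = √(9 / (140625/906070201)) = 240.8080

240.8080


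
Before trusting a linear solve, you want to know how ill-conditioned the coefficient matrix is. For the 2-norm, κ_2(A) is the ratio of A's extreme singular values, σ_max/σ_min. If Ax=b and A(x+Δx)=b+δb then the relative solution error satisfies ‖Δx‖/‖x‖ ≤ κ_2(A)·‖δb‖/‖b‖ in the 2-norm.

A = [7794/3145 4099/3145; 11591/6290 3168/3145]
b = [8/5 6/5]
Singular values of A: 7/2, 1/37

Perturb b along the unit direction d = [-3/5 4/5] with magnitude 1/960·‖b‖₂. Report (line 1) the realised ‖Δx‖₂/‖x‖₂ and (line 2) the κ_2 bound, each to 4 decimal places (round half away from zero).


σ_max = 7/2, σ_min = 1/37
condition number: (7/2) ÷ (1/37) = 129.5000
κ_2(A)·‖δb‖/‖b‖ = 0.1349
solve Ax = b  →  x = [0.5042 0.2689]
‖b‖₂ = 2.0000 and ‖x‖₂ = 0.5714
re-solving with b+δb shifts x by Δx of norm 0.0771
dividing the unrounded norms, ‖Δx‖/‖x‖ = 0.1349
so the bound is sharp here: realised error equals the bound

0.1349
0.1349


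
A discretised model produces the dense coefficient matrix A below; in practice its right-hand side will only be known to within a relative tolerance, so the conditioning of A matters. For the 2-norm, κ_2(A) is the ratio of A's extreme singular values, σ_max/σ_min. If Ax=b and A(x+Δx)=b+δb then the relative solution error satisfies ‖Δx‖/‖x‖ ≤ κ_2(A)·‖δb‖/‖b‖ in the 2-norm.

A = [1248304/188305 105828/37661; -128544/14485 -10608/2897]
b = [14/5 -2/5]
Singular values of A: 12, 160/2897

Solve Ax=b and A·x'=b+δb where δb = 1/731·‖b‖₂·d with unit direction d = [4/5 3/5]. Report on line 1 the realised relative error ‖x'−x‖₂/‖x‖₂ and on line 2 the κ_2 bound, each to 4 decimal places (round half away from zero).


0.0019
0.2972

σ_max = 12, σ_min = 160/2897
κ_2(A) = 12 / (160/2897) = 217.2750
κ_2(A)·‖δb‖/‖b‖ = 0.2972
solve Ax = b  →  x = [-13.7740 33.4910]
2-norm of b is 2.8284; of x, 36.2129
re-solving with b+δb shifts x by Δx of norm 0.0701
relative error = 0.0019
tightness: 0.0019 against a bound of 0.2972 (unrounded ratio ≈ 0.0065)


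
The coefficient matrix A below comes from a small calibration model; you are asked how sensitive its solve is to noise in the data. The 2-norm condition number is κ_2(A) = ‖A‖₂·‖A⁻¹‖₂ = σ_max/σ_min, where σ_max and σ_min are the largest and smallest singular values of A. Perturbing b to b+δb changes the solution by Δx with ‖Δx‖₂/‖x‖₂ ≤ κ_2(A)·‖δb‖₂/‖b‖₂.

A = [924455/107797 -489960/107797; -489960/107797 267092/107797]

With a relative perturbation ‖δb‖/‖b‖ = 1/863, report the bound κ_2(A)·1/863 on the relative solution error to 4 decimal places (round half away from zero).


0.2377

AᵀA = [3787812625/40208281 -2020105080/40208281; -2020105080/40208281 1077504976/40208281]; tr = 16835009/139129, det = 48400/139129
solving λ² − 16835009/139129·λ + 48400/139129 = 0 gives λ = 121, 400/139129
κ = σ_max/σ_min = 11/(20/373) = 205.1500
worst-case relative error ≤ 205.1500 × 1/863 = 0.2377


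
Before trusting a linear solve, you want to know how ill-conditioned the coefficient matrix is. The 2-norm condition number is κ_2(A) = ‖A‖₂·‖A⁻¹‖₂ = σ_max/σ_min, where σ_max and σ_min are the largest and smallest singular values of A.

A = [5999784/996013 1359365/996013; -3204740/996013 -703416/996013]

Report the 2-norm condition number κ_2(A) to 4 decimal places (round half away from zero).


form AᵀA = [160096077904/3432670921 36021321000/3432670921; 36021321000/3432670921 8106115129/3432670921] with trace 100060793/2042041 and determinant 38416/2042041
eigenvalues of AᵀA: λ = (tr ± √(tr²−4·det))/2 = 49, 784/2042041
so κ_2 = √(49 / (784/2042041)) = 357.2500

357.2500


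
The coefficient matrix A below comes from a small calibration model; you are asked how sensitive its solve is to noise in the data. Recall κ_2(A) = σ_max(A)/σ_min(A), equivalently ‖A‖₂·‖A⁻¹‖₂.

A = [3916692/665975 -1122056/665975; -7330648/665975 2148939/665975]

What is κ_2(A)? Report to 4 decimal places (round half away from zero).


391.7500

form AᵀA = [239027253712/1534680625 -69715789416/1534680625; -69715789416/1534680625 20335461913/1534680625] with trace 414980345/2455489 and determinant 456976/2455489
λ_max, λ_min = (414980345/2455489 ± √172204198338153969/6029426229121)/2 = 169, 2704/2455489
κ = σ_max/σ_min = 13/(52/1567) = 391.7500


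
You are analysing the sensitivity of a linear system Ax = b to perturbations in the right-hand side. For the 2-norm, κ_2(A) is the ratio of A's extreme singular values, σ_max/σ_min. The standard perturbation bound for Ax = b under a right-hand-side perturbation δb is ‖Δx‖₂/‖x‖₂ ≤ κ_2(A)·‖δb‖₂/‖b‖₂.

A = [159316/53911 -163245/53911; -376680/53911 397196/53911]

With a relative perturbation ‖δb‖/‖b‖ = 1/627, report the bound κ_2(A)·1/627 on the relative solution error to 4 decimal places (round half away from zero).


0.3136

M = AᵀA = [989759824/17197609 -1039191300/17197609; -1039191300/17197609 1091204689/17197609]. tr(M)=2474393/20449, det(M)=64/169
char-poly roots: 121 and 64/20449
κ_2(A) = √(λ_max/λ_min) = √(121 / (64/20449)) = 196.6250
perturbation bound = 196.6250·1/627 = 0.3136


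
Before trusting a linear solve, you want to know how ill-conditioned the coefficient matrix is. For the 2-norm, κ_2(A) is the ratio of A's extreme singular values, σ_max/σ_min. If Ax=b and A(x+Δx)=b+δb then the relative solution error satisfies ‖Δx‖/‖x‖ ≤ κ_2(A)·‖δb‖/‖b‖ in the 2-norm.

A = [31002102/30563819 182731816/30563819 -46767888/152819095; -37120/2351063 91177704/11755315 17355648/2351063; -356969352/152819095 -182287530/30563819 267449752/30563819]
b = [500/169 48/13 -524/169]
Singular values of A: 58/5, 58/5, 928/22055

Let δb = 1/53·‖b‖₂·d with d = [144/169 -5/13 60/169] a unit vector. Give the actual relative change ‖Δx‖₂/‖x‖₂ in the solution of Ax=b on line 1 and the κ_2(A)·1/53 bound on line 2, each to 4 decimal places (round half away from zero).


largest singular value 58/5, smallest 928/22055
condition number: (58/5) ÷ (928/22055) = 275.6875
bound on ‖Δx‖/‖x‖: κ·ε = 275.6875·1/53 = 5.2017
solve Ax = b  →  x = [0.0757 0.4817 -0.0058]
‖b‖₂ = 5.6569 and ‖x‖₂ = 0.4877
δb = ε·‖b‖·d = [0.0909 -0.0411 0.0379]; solving A·Δx = δb gives ‖Δx‖ = 2.5366
realised ‖Δx‖/‖x‖ = 5.2017
so the bound is sharp here: realised error equals the bound

5.2017
5.2017


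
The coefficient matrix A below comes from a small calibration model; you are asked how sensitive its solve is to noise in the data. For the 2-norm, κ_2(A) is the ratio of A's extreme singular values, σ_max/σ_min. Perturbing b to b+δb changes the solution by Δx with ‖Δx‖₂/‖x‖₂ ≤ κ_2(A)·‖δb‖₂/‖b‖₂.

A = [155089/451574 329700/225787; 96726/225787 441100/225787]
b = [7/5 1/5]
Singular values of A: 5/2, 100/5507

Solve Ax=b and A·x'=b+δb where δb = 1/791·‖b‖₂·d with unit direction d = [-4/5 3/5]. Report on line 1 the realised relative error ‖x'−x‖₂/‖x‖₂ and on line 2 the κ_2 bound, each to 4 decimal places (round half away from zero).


from the listed singular values, σ₁ = 5/2, σ_n = 100/5507
κ_2(A) = (5/2) / (100/5507) = 137.6750
perturbation bound = 137.6750·1/791 = 0.1741
solve Ax = b  →  x = [53.8146 -11.6983]
‖b‖ = 1.4142, ‖x‖ = 55.0715
re-solving with b+δb shifts x by Δx of norm 0.0985
relative error = 0.0018
so the bound overstates the realised error by a factor of ≈ 97.3535 (computed from the unrounded values)

0.0018
0.1741


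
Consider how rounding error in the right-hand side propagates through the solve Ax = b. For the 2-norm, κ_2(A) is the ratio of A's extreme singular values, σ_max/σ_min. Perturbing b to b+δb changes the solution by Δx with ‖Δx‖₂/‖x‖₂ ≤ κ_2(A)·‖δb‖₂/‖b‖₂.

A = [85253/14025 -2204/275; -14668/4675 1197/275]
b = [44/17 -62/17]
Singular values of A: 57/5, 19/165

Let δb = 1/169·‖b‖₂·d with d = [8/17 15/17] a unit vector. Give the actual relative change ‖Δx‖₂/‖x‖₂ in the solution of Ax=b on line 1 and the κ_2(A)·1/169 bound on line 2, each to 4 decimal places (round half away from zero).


0.0132
0.5858

from the listed singular values, σ₁ = 57/5, σ_n = 19/165
κ_2(A) = (57/5) / (19/165) = 99.0000
κ_2(A)·‖δb‖/‖b‖ = 0.5858
solve Ax = b  →  x = [-13.6842 -10.7018]
‖b‖ = 4.4721, ‖x‖ = 17.3720
re-solving with b+δb shifts x by Δx of norm 0.2298
dividing the unrounded norms, ‖Δx‖/‖x‖ = 0.0132
tightness: 0.0132 against a bound of 0.5858 (unrounded ratio ≈ 0.0226)


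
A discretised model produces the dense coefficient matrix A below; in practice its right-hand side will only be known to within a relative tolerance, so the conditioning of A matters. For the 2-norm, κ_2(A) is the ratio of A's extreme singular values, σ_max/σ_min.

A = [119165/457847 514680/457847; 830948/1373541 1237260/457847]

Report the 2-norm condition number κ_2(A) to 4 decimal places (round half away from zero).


386.5500

AᵀA = [4841877241/11163401649 2390718440/1240377961; 2390718440/1240377961 10625490000/1240377961]; tr = 59768761/6640929, det = 400/737881
solving λ² − 59768761/6640929·λ + 400/737881 = 0 gives λ = 9, 400/6640929
κ = σ_max/σ_min = 3/(20/2577) = 386.5500


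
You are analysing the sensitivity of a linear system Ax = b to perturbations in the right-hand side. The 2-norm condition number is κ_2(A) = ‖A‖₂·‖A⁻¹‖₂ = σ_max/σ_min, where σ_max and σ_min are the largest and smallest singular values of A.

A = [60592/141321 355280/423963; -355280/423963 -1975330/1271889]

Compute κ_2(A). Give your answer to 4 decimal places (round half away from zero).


110.0250

AᵀA = [551094784/621953721 3098752160/1865861163; 3098752160/1865861163 17432330500/5597583489]; tr = 77481604/19368801, det = 25600/19368801
solving λ² − 77481604/19368801·λ + 25600/19368801 = 0 gives λ = 4, 6400/19368801
κ_2(A) = √(λ_max/λ_min) = √(4 / (6400/19368801)) = 110.0250


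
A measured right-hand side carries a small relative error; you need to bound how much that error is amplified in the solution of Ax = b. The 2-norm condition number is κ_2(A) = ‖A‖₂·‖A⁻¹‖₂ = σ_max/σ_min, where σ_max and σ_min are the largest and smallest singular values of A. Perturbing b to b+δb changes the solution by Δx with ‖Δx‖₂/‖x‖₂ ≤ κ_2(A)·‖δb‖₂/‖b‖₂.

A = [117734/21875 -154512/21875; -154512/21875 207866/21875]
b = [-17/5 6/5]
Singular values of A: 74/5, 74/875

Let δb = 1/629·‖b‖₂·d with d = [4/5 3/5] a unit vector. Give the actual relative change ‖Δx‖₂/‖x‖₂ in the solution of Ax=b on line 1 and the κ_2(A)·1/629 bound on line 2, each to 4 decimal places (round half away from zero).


σ_max = 74/5, σ_min = 74/875
condition number: (74/5) ÷ (74/875) = 175.0000
perturbation bound = 175.0000·1/629 = 0.2782
solve Ax = b  →  x = [-19.0405 -14.0270]
2-norm of b is 3.6056; of x, 23.6495
δb = ε·‖b‖·d = [0.0046 0.0034]; solving A·Δx = δb gives ‖Δx‖ = 0.0678
realised ‖Δx‖/‖x‖ = 0.0029
tightness: 0.0029 against a bound of 0.2782 (unrounded ratio ≈ 0.0103)

0.0029
0.2782


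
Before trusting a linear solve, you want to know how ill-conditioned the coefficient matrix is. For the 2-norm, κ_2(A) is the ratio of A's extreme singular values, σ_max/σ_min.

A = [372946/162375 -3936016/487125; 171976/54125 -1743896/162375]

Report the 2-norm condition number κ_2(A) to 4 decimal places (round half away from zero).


194.8500

form AᵀA = [16210816804/1054625625 -166683829984/3163876875; -166683829984/3163876875 1714511251264/9491630625] with trace 2976653764/15186609 and determinant 15366400/15186609
λ_max, λ_min = (2976653764/15186609 ± √8859534176701217296/230633092918881)/2 = 196, 78400/15186609
σ_max=√196=14, σ_min=√(78400/15186609)=(280/3897) → κ = 194.8500


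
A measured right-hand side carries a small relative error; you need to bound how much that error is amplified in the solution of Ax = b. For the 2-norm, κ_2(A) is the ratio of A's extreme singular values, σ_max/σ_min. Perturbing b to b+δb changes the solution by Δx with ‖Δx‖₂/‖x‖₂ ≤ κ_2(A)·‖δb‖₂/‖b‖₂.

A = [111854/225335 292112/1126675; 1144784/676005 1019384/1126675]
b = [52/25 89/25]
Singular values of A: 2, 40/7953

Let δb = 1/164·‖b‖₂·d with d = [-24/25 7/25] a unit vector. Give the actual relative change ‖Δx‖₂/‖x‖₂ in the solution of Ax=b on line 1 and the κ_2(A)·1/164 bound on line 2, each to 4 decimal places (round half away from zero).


from the listed singular values, σ₁ = 2, σ_n = 40/7953
κ = σ_max/σ_min = 2/(40/7953) = 397.6500
worst-case relative error ≤ 397.6500 × 1/164 = 2.4247
solve Ax = b  →  x = [95.3294 -174.4926]
2-norm of b is 4.1231; of x, 198.8351
Δx = A⁻¹·δb where δb = 1/164·4.1231·d; ‖Δx‖ = 4.9986
relative error = 0.0251
realised/bound (from unrounded values) ≈ 0.0104

0.0251
2.4247


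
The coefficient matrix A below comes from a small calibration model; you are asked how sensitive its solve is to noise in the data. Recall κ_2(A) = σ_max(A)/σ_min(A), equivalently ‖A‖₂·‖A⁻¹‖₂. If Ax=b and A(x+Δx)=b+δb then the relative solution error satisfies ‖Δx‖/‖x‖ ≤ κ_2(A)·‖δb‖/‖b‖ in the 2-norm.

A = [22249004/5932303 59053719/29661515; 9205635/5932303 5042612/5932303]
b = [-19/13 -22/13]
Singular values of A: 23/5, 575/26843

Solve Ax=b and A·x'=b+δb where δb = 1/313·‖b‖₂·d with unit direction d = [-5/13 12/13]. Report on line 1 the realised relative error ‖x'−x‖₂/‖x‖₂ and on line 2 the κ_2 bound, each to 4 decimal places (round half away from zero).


0.0071
0.6861

σ_max = 23/5, σ_min = 575/26843
κ = σ_max/σ_min = (23/5)/(575/26843) = 214.7440
worst-case relative error ≤ 214.7440 × 1/313 = 0.6861
solve Ax = b  →  x = [21.5851 -41.3959]
2-norm of b is 2.2361; of x, 46.6855
Δx = A⁻¹·δb where δb = 1/313·2.2361·d; ‖Δx‖ = 0.3335
relative error = 0.0071
so the bound overstates the realised error by a factor of ≈ 96.0406 (computed from the unrounded values)


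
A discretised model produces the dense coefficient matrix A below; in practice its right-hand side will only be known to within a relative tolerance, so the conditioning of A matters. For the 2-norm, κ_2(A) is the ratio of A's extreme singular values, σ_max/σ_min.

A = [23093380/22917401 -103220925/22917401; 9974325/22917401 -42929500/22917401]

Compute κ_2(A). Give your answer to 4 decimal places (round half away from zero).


343.9760

M = AᵀA = [3744327568225/3107735317129 -16638537456000/3107735317129; -16638537456000/3107735317129 73949712000625/3107735317129]. tr(M)=46218940850/1848742009, det(M)=9765625/1848742009
solving λ² − 46218940850/1848742009·λ + 9765625/1848742009 = 0 gives λ = 25, 390625/1848742009
κ = σ_max/σ_min = 5/(625/42997) = 343.9760


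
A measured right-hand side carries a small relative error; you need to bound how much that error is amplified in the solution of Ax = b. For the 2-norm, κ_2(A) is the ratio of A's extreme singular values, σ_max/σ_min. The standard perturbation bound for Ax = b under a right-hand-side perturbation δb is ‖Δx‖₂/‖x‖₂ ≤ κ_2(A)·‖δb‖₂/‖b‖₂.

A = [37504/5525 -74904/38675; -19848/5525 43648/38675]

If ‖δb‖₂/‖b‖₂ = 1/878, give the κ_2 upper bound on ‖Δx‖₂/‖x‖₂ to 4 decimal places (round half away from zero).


0.1036

form AᵀA = [1246016/21125 -2543616/147875; -2543616/147875 5201216/1035125] with trace 530048/8281 and determinant 4096/8281
char-poly roots: 64 and 64/8281
κ_2(A) = √(λ_max/λ_min) = √(64 / (64/8281)) = 91.0000
perturbation bound = 91.0000·1/878 = 0.1036


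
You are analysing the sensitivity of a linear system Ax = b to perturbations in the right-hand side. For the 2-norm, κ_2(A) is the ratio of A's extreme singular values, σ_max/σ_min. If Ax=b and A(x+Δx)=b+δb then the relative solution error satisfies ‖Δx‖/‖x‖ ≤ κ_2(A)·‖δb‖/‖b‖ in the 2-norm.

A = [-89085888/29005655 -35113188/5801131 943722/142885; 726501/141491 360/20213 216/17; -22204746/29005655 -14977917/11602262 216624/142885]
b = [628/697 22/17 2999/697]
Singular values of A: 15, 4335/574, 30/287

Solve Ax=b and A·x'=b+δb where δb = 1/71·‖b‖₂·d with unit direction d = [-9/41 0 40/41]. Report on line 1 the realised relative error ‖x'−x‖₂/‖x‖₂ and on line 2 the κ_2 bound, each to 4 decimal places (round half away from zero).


largest singular value 15, smallest 30/287
κ_2(A) = 15 / (30/287) = 143.5000
perturbation bound = 143.5000·1/71 = 2.0211
solve Ax = b  →  x = [-26.6662 25.2135 10.8427]
‖b‖ = 4.5826, ‖x‖ = 38.2671
re-solving with b+δb shifts x by Δx of norm 0.6175
dividing the unrounded norms, ‖Δx‖/‖x‖ = 0.0161
realised/bound (from unrounded values) ≈ 0.0080

0.0161
2.0211


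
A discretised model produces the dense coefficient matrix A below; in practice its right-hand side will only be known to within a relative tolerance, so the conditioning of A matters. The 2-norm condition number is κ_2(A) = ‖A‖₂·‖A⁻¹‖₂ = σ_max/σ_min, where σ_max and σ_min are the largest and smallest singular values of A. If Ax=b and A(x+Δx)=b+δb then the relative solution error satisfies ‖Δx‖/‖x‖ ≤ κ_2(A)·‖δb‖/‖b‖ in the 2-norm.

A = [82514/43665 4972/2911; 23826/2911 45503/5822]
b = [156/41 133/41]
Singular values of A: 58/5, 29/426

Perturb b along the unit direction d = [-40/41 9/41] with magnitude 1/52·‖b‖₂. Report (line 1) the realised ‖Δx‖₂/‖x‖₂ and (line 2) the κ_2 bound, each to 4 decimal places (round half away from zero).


0.0321
3.2769

σ_max = 58/5, σ_min = 29/426
κ = σ_max/σ_min = (58/5)/(29/426) = 170.4000
κ_2(A)·‖δb‖/‖b‖ = 3.2769
solve Ax = b  →  x = [30.6421 -31.6742]
2-norm of b is 5.0000; of x, 44.0703
re-solving with b+δb shifts x by Δx of norm 1.4125
relative error = 0.0321
realised/bound (from unrounded values) ≈ 0.0098


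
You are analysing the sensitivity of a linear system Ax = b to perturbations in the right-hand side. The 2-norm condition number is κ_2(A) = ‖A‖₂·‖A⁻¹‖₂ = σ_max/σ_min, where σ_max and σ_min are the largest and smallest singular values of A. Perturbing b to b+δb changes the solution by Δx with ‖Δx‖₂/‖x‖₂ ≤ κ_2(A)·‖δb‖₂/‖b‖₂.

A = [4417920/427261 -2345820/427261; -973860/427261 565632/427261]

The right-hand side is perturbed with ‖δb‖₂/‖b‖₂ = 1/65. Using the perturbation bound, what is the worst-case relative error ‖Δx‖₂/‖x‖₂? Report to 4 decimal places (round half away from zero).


M = AᵀA = [12175146000/108597241 -6492856320/108597241; -6492856320/108597241 3463897104/108597241]. tr(M)=54114336/375769, det(M)=518400/375769
eigenvalues of AᵀA: λ = (tr ± √(tr²−4·det))/2 = 144, 3600/375769
σ_max=√144=12, σ_min=√(3600/375769)=(60/613) → κ = 122.6000
worst-case relative error ≤ 122.6000 × 1/65 = 1.8862

1.8862


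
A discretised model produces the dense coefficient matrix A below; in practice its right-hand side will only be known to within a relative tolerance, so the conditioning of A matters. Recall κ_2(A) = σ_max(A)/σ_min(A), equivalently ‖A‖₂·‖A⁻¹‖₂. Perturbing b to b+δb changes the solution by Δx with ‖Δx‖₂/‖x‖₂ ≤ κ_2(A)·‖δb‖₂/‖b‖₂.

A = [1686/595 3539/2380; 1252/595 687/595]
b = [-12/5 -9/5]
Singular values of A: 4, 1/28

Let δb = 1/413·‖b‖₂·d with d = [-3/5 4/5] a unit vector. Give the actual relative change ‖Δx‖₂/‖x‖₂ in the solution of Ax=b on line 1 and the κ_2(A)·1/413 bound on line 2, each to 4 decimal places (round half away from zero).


0.2712
0.2712

from the listed singular values, σ₁ = 4, σ_n = 1/28
κ_2(A) = 4 / (1/28) = 112.0000
κ_2(A)·‖δb‖/‖b‖ = 0.2712
solve Ax = b  →  x = [-0.6618 -0.3529]
‖b‖ = 3.0000, ‖x‖ = 0.7500
re-solving with b+δb shifts x by Δx of norm 0.2034
relative error = 0.2712
tightness: 0.2712 against a bound of 0.2712; the bound is attained (ratio 1)
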